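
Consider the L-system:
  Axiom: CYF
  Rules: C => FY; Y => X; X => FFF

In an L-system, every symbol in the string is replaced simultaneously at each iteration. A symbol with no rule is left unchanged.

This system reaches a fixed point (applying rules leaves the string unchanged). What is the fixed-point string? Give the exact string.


Step 0: CYF
Step 1: FYXF
Step 2: FXFFFF
Step 3: FFFFFFFF
Step 4: FFFFFFFF  (unchanged — fixed point at step 3)

Answer: FFFFFFFF


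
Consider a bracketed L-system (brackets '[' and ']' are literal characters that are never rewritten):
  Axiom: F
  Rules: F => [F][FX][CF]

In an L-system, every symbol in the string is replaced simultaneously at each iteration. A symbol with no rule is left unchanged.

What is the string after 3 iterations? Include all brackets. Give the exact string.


Step 0: F
Step 1: [F][FX][CF]
Step 2: [[F][FX][CF]][[F][FX][CF]X][C[F][FX][CF]]
Step 3: [[[F][FX][CF]][[F][FX][CF]X][C[F][FX][CF]]][[[F][FX][CF]][[F][FX][CF]X][C[F][FX][CF]]X][C[[F][FX][CF]][[F][FX][CF]X][C[F][FX][CF]]]

Answer: [[[F][FX][CF]][[F][FX][CF]X][C[F][FX][CF]]][[[F][FX][CF]][[F][FX][CF]X][C[F][FX][CF]]X][C[[F][FX][CF]][[F][FX][CF]X][C[F][FX][CF]]]


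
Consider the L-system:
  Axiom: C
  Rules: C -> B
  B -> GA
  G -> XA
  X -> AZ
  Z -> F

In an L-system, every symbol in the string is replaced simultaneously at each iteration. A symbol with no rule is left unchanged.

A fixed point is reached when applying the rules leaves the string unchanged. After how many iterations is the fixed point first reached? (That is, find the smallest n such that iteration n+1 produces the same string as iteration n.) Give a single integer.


Step 0: C
Step 1: B
Step 2: GA
Step 3: XAA
Step 4: AZAA
Step 5: AFAA
Step 6: AFAA  (unchanged — fixed point at step 5)

Answer: 5


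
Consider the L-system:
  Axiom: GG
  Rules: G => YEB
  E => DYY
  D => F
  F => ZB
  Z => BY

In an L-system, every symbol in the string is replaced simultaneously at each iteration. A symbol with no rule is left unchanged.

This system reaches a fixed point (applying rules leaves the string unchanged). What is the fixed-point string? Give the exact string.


Answer: YBYBYYBYBYBYYB

Derivation:
Step 0: GG
Step 1: YEBYEB
Step 2: YDYYBYDYYB
Step 3: YFYYBYFYYB
Step 4: YZBYYBYZBYYB
Step 5: YBYBYYBYBYBYYB
Step 6: YBYBYYBYBYBYYB  (unchanged — fixed point at step 5)


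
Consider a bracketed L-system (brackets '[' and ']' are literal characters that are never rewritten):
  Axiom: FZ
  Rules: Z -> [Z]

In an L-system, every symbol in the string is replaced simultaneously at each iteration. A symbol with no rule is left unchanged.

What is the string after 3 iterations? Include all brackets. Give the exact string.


Answer: F[[[Z]]]

Derivation:
Step 0: FZ
Step 1: F[Z]
Step 2: F[[Z]]
Step 3: F[[[Z]]]


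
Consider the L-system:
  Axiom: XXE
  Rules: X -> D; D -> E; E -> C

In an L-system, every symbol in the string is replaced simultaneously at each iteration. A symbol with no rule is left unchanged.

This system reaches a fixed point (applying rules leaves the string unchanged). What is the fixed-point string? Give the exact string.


Step 0: XXE
Step 1: DDC
Step 2: EEC
Step 3: CCC
Step 4: CCC  (unchanged — fixed point at step 3)

Answer: CCC


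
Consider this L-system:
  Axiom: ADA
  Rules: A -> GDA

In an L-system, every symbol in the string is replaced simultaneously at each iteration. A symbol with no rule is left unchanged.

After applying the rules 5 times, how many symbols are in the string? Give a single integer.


Step 0: length = 3
Step 1: length = 7
Step 2: length = 11
Step 3: length = 15
Step 4: length = 19
Step 5: length = 23

Answer: 23


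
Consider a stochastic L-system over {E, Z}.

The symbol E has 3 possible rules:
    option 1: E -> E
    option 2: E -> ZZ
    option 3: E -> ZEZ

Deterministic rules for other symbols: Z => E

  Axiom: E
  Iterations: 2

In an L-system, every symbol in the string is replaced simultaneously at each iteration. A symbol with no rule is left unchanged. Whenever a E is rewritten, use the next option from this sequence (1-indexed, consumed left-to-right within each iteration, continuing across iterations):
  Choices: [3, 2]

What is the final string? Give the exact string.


Step 0: E
Step 1: ZEZ  (used choices [3])
Step 2: EZZE  (used choices [2])

Answer: EZZE


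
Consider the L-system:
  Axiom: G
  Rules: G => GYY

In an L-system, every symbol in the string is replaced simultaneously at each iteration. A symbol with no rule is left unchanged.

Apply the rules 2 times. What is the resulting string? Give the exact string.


Step 0: G
Step 1: GYY
Step 2: GYYYY

Answer: GYYYY


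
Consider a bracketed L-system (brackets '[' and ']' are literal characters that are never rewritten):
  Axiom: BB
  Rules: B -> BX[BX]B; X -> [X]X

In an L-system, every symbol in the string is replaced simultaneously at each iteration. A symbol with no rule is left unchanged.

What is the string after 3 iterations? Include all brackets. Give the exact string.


Answer: BX[BX]B[X]X[BX[BX]B[X]X]BX[BX]B[[X]X][X]X[BX[BX]B[X]X[BX[BX]B[X]X]BX[BX]B[[X]X][X]X]BX[BX]B[X]X[BX[BX]B[X]X]BX[BX]BBX[BX]B[X]X[BX[BX]B[X]X]BX[BX]B[[X]X][X]X[BX[BX]B[X]X[BX[BX]B[X]X]BX[BX]B[[X]X][X]X]BX[BX]B[X]X[BX[BX]B[X]X]BX[BX]B

Derivation:
Step 0: BB
Step 1: BX[BX]BBX[BX]B
Step 2: BX[BX]B[X]X[BX[BX]B[X]X]BX[BX]BBX[BX]B[X]X[BX[BX]B[X]X]BX[BX]B
Step 3: BX[BX]B[X]X[BX[BX]B[X]X]BX[BX]B[[X]X][X]X[BX[BX]B[X]X[BX[BX]B[X]X]BX[BX]B[[X]X][X]X]BX[BX]B[X]X[BX[BX]B[X]X]BX[BX]BBX[BX]B[X]X[BX[BX]B[X]X]BX[BX]B[[X]X][X]X[BX[BX]B[X]X[BX[BX]B[X]X]BX[BX]B[[X]X][X]X]BX[BX]B[X]X[BX[BX]B[X]X]BX[BX]B


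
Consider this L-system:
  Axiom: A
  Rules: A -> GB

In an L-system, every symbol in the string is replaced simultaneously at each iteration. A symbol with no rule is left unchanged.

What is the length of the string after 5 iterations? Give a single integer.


Answer: 2

Derivation:
Step 0: length = 1
Step 1: length = 2
Step 2: length = 2
Step 3: length = 2
Step 4: length = 2
Step 5: length = 2


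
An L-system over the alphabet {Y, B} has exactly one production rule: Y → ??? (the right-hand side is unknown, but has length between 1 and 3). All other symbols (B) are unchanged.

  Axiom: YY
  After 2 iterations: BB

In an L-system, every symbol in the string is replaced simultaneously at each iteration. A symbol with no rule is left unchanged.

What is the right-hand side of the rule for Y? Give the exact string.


Answer: B

Derivation:
Trying Y → B:
  Step 0: YY
  Step 1: BB
  Step 2: BB
Matches the given result.


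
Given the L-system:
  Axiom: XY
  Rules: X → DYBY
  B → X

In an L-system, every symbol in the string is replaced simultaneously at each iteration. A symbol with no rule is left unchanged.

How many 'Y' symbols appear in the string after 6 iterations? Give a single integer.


Answer: 7

Derivation:
Step 0: XY  (1 'Y')
Step 1: DYBYY  (3 'Y')
Step 2: DYXYY  (3 'Y')
Step 3: DYDYBYYY  (5 'Y')
Step 4: DYDYXYYY  (5 'Y')
Step 5: DYDYDYBYYYY  (7 'Y')
Step 6: DYDYDYXYYYY  (7 'Y')


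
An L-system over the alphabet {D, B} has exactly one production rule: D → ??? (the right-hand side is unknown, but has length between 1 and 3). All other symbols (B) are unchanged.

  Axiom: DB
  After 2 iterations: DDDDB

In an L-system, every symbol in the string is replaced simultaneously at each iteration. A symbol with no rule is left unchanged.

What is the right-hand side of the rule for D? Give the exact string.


Answer: DD

Derivation:
Trying D → DD:
  Step 0: DB
  Step 1: DDB
  Step 2: DDDDB
Matches the given result.


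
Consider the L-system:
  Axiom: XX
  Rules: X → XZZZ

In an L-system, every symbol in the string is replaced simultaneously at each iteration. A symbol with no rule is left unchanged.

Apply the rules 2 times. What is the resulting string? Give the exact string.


Answer: XZZZZZZXZZZZZZ

Derivation:
Step 0: XX
Step 1: XZZZXZZZ
Step 2: XZZZZZZXZZZZZZ


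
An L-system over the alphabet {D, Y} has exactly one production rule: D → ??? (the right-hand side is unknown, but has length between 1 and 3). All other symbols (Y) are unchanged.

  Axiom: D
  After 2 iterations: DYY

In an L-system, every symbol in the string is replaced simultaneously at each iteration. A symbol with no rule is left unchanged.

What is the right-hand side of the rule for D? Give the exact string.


Trying D → DY:
  Step 0: D
  Step 1: DY
  Step 2: DYY
Matches the given result.

Answer: DY


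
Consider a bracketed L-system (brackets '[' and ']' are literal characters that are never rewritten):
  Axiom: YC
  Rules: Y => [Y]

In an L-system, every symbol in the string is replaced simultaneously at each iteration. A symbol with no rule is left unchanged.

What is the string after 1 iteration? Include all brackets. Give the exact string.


Answer: [Y]C

Derivation:
Step 0: YC
Step 1: [Y]C


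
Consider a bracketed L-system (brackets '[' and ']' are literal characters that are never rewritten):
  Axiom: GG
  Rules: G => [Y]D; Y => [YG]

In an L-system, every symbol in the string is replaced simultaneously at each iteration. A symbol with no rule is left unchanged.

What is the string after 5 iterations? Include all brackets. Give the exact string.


Answer: [[[[[YG][Y]D][[YG]]D][[[YG][Y]D]]D]]D[[[[[YG][Y]D][[YG]]D][[[YG][Y]D]]D]]D

Derivation:
Step 0: GG
Step 1: [Y]D[Y]D
Step 2: [[YG]]D[[YG]]D
Step 3: [[[YG][Y]D]]D[[[YG][Y]D]]D
Step 4: [[[[YG][Y]D][[YG]]D]]D[[[[YG][Y]D][[YG]]D]]D
Step 5: [[[[[YG][Y]D][[YG]]D][[[YG][Y]D]]D]]D[[[[[YG][Y]D][[YG]]D][[[YG][Y]D]]D]]D


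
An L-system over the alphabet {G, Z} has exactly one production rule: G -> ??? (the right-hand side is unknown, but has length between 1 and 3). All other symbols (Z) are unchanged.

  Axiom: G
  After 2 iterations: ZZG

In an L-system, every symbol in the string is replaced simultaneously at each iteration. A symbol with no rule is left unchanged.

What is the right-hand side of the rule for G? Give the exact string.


Trying G -> ZG:
  Step 0: G
  Step 1: ZG
  Step 2: ZZG
Matches the given result.

Answer: ZG


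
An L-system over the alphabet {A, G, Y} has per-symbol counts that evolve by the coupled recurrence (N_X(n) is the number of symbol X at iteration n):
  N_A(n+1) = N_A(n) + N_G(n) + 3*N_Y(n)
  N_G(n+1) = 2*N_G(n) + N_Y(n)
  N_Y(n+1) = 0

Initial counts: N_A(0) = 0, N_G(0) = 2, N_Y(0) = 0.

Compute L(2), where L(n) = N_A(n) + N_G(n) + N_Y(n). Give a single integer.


Step 0: N_A=0, N_G=2, N_Y=0, L=2
Step 1: N_A=2, N_G=4, N_Y=0, L=6
Step 2: N_A=6, N_G=8, N_Y=0, L=14

Answer: 14


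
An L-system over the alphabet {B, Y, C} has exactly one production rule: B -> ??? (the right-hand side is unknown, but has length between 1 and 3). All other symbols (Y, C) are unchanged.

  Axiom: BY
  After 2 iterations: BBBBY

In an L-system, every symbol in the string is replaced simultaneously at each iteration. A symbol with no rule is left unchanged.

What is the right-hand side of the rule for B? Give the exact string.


Answer: BB

Derivation:
Trying B -> BB:
  Step 0: BY
  Step 1: BBY
  Step 2: BBBBY
Matches the given result.


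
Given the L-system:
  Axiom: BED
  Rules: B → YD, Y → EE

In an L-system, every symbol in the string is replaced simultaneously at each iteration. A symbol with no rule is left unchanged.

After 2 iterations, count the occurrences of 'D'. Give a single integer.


Step 0: BED  (1 'D')
Step 1: YDED  (2 'D')
Step 2: EEDED  (2 'D')

Answer: 2


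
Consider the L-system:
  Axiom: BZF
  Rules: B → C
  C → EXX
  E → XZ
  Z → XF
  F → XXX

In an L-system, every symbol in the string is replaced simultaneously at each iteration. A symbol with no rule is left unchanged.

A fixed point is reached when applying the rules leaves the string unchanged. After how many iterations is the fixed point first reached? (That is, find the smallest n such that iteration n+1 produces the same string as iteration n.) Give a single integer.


Answer: 5

Derivation:
Step 0: BZF
Step 1: CXFXXX
Step 2: EXXXXXXXXX
Step 3: XZXXXXXXXXX
Step 4: XXFXXXXXXXXX
Step 5: XXXXXXXXXXXXXX
Step 6: XXXXXXXXXXXXXX  (unchanged — fixed point at step 5)


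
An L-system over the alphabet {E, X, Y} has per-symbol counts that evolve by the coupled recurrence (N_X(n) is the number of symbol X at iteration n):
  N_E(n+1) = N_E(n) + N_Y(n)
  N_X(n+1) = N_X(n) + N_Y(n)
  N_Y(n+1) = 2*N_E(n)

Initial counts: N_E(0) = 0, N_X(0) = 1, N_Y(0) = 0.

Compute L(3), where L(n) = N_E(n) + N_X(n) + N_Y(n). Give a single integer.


Answer: 1

Derivation:
Step 0: N_E=0, N_X=1, N_Y=0, L=1
Step 1: N_E=0, N_X=1, N_Y=0, L=1
Step 2: N_E=0, N_X=1, N_Y=0, L=1
Step 3: N_E=0, N_X=1, N_Y=0, L=1


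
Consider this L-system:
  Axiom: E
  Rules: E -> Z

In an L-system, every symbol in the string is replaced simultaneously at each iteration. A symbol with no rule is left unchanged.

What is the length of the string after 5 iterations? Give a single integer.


Step 0: length = 1
Step 1: length = 1
Step 2: length = 1
Step 3: length = 1
Step 4: length = 1
Step 5: length = 1

Answer: 1


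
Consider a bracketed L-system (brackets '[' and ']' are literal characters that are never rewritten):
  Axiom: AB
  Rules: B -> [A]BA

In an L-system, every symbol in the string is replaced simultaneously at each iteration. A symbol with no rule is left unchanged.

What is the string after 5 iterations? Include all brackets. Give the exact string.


Answer: A[A][A][A][A][A]BAAAAA

Derivation:
Step 0: AB
Step 1: A[A]BA
Step 2: A[A][A]BAA
Step 3: A[A][A][A]BAAA
Step 4: A[A][A][A][A]BAAAA
Step 5: A[A][A][A][A][A]BAAAAA


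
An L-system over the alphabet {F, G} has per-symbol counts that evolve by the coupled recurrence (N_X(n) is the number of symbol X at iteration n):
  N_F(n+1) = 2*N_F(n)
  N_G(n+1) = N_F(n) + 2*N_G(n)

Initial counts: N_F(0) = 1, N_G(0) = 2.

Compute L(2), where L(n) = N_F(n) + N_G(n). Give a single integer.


Answer: 16

Derivation:
Step 0: N_F=1, N_G=2, L=3
Step 1: N_F=2, N_G=5, L=7
Step 2: N_F=4, N_G=12, L=16


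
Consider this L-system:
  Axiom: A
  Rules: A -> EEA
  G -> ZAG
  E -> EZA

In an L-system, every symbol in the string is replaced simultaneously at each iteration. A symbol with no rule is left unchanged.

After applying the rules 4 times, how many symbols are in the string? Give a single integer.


Step 0: length = 1
Step 1: length = 3
Step 2: length = 9
Step 3: length = 23
Step 4: length = 57

Answer: 57


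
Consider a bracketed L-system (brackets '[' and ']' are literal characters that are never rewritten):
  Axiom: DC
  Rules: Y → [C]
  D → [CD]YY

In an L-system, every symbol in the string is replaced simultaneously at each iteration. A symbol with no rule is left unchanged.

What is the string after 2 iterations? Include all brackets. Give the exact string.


Step 0: DC
Step 1: [CD]YYC
Step 2: [C[CD]YY][C][C]C

Answer: [C[CD]YY][C][C]C


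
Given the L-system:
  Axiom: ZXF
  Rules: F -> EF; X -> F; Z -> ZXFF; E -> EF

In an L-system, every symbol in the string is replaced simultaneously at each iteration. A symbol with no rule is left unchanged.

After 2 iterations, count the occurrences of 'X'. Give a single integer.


Step 0: ZXF  (1 'X')
Step 1: ZXFFFEF  (1 'X')
Step 2: ZXFFFEFEFEFEFEF  (1 'X')

Answer: 1


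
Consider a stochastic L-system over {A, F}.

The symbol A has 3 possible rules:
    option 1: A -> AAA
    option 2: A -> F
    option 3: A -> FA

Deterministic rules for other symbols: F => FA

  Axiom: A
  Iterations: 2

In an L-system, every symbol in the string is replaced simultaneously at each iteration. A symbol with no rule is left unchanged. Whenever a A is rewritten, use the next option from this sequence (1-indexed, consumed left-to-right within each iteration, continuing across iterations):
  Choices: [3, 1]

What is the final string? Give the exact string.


Step 0: A
Step 1: FA  (used choices [3])
Step 2: FAAAA  (used choices [1])

Answer: FAAAA


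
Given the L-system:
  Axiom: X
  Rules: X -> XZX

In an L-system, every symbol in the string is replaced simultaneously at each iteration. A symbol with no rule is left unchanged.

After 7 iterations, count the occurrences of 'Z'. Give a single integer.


Answer: 127

Derivation:
Step 0: X  (0 'Z')
Step 1: XZX  (1 'Z')
Step 2: XZXZXZX  (3 'Z')
Step 3: XZXZXZXZXZXZXZX  (7 'Z')
Step 4: XZXZXZXZXZXZXZXZXZXZXZXZXZXZXZX  (15 'Z')
Step 5: XZXZXZXZXZXZXZXZXZXZXZXZXZXZXZXZXZXZXZXZXZXZXZXZXZXZXZXZXZXZXZX  (31 'Z')
Step 6: XZXZXZXZXZXZXZXZXZXZXZXZXZXZXZXZXZXZXZXZXZXZXZXZXZXZXZXZXZXZXZXZXZXZXZXZXZXZXZXZXZXZXZXZXZXZXZXZXZXZXZXZXZXZXZXZXZXZXZXZXZXZXZX  (63 'Z')
Step 7: XZXZXZXZXZXZXZXZXZXZXZXZXZXZXZXZXZXZXZXZXZXZXZXZXZXZXZXZXZXZXZXZXZXZXZXZXZXZXZXZXZXZXZXZXZXZXZXZXZXZXZXZXZXZXZXZXZXZXZXZXZXZXZXZXZXZXZXZXZXZXZXZXZXZXZXZXZXZXZXZXZXZXZXZXZXZXZXZXZXZXZXZXZXZXZXZXZXZXZXZXZXZXZXZXZXZXZXZXZXZXZXZXZXZXZXZXZXZXZXZXZXZXZXZXZXZXZX  (127 'Z')


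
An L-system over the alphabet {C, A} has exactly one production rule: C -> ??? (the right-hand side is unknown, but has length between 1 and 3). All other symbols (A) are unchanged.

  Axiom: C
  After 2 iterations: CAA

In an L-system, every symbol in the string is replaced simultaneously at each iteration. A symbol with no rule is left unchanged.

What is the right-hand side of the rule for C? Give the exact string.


Trying C -> CA:
  Step 0: C
  Step 1: CA
  Step 2: CAA
Matches the given result.

Answer: CA


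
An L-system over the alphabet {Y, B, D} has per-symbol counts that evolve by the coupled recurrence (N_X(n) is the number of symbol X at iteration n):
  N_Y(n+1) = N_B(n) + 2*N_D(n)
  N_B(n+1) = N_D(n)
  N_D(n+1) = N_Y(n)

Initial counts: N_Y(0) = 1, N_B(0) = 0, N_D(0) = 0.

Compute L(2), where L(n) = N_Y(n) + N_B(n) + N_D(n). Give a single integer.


Answer: 3

Derivation:
Step 0: N_Y=1, N_B=0, N_D=0, L=1
Step 1: N_Y=0, N_B=0, N_D=1, L=1
Step 2: N_Y=2, N_B=1, N_D=0, L=3


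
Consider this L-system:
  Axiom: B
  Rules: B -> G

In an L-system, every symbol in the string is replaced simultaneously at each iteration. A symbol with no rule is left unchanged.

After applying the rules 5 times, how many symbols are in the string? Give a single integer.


Step 0: length = 1
Step 1: length = 1
Step 2: length = 1
Step 3: length = 1
Step 4: length = 1
Step 5: length = 1

Answer: 1


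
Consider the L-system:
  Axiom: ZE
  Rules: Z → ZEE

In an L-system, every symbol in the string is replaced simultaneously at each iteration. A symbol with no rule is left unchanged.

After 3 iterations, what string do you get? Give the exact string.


Answer: ZEEEEEEE

Derivation:
Step 0: ZE
Step 1: ZEEE
Step 2: ZEEEEE
Step 3: ZEEEEEEE


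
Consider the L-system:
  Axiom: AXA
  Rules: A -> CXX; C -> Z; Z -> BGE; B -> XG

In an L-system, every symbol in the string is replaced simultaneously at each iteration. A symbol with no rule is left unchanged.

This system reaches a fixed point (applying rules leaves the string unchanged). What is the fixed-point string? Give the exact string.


Answer: XGGEXXXXGGEXX

Derivation:
Step 0: AXA
Step 1: CXXXCXX
Step 2: ZXXXZXX
Step 3: BGEXXXBGEXX
Step 4: XGGEXXXXGGEXX
Step 5: XGGEXXXXGGEXX  (unchanged — fixed point at step 4)


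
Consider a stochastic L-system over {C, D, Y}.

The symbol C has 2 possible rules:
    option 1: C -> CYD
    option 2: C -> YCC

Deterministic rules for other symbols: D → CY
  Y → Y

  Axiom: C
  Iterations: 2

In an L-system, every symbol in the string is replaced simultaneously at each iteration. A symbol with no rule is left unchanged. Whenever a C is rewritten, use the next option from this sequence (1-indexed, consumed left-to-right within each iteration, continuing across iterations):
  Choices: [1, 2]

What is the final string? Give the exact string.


Step 0: C
Step 1: CYD  (used choices [1])
Step 2: YCCYCY  (used choices [2])

Answer: YCCYCY


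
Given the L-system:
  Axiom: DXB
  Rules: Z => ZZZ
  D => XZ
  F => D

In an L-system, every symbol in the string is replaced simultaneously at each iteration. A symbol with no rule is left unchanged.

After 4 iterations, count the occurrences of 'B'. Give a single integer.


Step 0: DXB  (1 'B')
Step 1: XZXB  (1 'B')
Step 2: XZZZXB  (1 'B')
Step 3: XZZZZZZZZZXB  (1 'B')
Step 4: XZZZZZZZZZZZZZZZZZZZZZZZZZZZXB  (1 'B')

Answer: 1


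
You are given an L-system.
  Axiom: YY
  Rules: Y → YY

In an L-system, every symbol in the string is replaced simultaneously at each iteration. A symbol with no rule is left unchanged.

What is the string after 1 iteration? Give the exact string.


Step 0: YY
Step 1: YYYY

Answer: YYYY


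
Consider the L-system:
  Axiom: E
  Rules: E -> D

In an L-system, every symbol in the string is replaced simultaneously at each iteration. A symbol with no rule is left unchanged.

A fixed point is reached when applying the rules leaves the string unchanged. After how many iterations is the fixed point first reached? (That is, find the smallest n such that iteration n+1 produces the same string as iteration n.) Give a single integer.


Answer: 1

Derivation:
Step 0: E
Step 1: D
Step 2: D  (unchanged — fixed point at step 1)


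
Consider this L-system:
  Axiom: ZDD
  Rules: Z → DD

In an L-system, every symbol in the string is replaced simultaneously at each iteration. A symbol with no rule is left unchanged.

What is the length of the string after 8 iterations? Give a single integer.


Step 0: length = 3
Step 1: length = 4
Step 2: length = 4
Step 3: length = 4
Step 4: length = 4
Step 5: length = 4
Step 6: length = 4
Step 7: length = 4
Step 8: length = 4

Answer: 4


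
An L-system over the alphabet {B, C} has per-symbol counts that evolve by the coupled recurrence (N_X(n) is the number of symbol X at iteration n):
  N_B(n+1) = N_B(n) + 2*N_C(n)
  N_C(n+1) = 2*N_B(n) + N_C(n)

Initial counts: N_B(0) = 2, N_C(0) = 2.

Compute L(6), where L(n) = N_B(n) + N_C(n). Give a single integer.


Step 0: N_B=2, N_C=2, L=4
Step 1: N_B=6, N_C=6, L=12
Step 2: N_B=18, N_C=18, L=36
Step 3: N_B=54, N_C=54, L=108
Step 4: N_B=162, N_C=162, L=324
Step 5: N_B=486, N_C=486, L=972
Step 6: N_B=1458, N_C=1458, L=2916

Answer: 2916


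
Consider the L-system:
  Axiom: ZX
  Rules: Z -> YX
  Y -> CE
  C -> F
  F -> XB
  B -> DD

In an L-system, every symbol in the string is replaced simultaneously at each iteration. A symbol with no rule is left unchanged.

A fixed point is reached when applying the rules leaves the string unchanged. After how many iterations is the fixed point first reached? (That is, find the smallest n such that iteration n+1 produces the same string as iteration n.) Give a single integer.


Answer: 5

Derivation:
Step 0: ZX
Step 1: YXX
Step 2: CEXX
Step 3: FEXX
Step 4: XBEXX
Step 5: XDDEXX
Step 6: XDDEXX  (unchanged — fixed point at step 5)


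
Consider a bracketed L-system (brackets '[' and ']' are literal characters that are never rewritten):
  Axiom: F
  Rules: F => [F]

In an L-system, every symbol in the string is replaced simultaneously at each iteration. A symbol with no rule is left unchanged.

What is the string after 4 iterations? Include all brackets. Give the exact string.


Answer: [[[[F]]]]

Derivation:
Step 0: F
Step 1: [F]
Step 2: [[F]]
Step 3: [[[F]]]
Step 4: [[[[F]]]]


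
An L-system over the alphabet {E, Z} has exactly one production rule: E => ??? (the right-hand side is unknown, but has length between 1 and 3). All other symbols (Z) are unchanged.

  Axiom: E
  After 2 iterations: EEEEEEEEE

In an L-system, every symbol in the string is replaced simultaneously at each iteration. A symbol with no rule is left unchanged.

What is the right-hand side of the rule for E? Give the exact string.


Trying E => EEE:
  Step 0: E
  Step 1: EEE
  Step 2: EEEEEEEEE
Matches the given result.

Answer: EEE


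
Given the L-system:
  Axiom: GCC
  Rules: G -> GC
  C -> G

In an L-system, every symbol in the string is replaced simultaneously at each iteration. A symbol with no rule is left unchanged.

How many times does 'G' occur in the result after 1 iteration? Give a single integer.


Answer: 3

Derivation:
Step 0: GCC  (1 'G')
Step 1: GCGG  (3 'G')


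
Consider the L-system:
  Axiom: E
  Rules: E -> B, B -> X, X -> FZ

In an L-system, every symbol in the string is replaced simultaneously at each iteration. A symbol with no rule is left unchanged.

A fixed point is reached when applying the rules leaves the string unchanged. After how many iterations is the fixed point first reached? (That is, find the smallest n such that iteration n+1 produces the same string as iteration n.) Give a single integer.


Answer: 3

Derivation:
Step 0: E
Step 1: B
Step 2: X
Step 3: FZ
Step 4: FZ  (unchanged — fixed point at step 3)


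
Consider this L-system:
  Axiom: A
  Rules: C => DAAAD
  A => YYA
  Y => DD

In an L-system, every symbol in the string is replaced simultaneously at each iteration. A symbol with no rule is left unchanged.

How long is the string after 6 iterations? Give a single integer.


Step 0: length = 1
Step 1: length = 3
Step 2: length = 7
Step 3: length = 11
Step 4: length = 15
Step 5: length = 19
Step 6: length = 23

Answer: 23


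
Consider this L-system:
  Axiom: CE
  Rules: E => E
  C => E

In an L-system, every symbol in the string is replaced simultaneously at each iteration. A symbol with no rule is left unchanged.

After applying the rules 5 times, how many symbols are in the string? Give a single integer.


Answer: 2

Derivation:
Step 0: length = 2
Step 1: length = 2
Step 2: length = 2
Step 3: length = 2
Step 4: length = 2
Step 5: length = 2


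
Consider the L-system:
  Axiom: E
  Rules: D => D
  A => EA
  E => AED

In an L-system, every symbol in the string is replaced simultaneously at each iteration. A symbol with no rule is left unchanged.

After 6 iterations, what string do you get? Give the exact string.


Answer: EAAEDDAEDEAAEDEAEAAEDDDDAEDEAEAAEDDDEAAEDDAEDEAAEDEAEAAEDDDEAAEDDAEDEAEAAEDDAEDEAAEDEAEAAEDDDDDD

Derivation:
Step 0: E
Step 1: AED
Step 2: EAAEDD
Step 3: AEDEAEAAEDDD
Step 4: EAAEDDAEDEAAEDEAEAAEDDDD
Step 5: AEDEAEAAEDDDEAAEDDAEDEAEAAEDDAEDEAAEDEAEAAEDDDDD
Step 6: EAAEDDAEDEAAEDEAEAAEDDDDAEDEAEAAEDDDEAAEDDAEDEAAEDEAEAAEDDDEAAEDDAEDEAEAAEDDAEDEAAEDEAEAAEDDDDDD


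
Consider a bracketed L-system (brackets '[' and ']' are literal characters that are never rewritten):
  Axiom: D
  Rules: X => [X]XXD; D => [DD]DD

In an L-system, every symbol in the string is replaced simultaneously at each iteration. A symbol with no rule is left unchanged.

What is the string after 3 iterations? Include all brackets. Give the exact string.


Answer: [[[DD]DD[DD]DD][DD]DD[DD]DD[[DD]DD[DD]DD][DD]DD[DD]DD][[DD]DD[DD]DD][DD]DD[DD]DD[[DD]DD[DD]DD][DD]DD[DD]DD

Derivation:
Step 0: D
Step 1: [DD]DD
Step 2: [[DD]DD[DD]DD][DD]DD[DD]DD
Step 3: [[[DD]DD[DD]DD][DD]DD[DD]DD[[DD]DD[DD]DD][DD]DD[DD]DD][[DD]DD[DD]DD][DD]DD[DD]DD[[DD]DD[DD]DD][DD]DD[DD]DD


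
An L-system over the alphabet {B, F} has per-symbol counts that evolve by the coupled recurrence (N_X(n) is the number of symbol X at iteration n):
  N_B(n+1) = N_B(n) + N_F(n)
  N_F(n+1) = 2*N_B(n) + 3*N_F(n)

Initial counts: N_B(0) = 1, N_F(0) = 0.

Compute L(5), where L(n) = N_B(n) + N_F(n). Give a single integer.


Answer: 571

Derivation:
Step 0: N_B=1, N_F=0, L=1
Step 1: N_B=1, N_F=2, L=3
Step 2: N_B=3, N_F=8, L=11
Step 3: N_B=11, N_F=30, L=41
Step 4: N_B=41, N_F=112, L=153
Step 5: N_B=153, N_F=418, L=571


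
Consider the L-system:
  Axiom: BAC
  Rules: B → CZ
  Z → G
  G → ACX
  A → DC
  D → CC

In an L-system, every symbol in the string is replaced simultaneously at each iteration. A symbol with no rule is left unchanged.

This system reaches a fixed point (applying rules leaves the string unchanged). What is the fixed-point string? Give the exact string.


Step 0: BAC
Step 1: CZDCC
Step 2: CGCCCC
Step 3: CACXCCCC
Step 4: CDCCXCCCC
Step 5: CCCCCXCCCC
Step 6: CCCCCXCCCC  (unchanged — fixed point at step 5)

Answer: CCCCCXCCCC


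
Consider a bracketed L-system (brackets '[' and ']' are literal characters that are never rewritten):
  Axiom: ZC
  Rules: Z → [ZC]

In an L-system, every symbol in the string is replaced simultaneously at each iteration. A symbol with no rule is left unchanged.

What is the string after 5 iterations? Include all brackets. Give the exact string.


Step 0: ZC
Step 1: [ZC]C
Step 2: [[ZC]C]C
Step 3: [[[ZC]C]C]C
Step 4: [[[[ZC]C]C]C]C
Step 5: [[[[[ZC]C]C]C]C]C

Answer: [[[[[ZC]C]C]C]C]C


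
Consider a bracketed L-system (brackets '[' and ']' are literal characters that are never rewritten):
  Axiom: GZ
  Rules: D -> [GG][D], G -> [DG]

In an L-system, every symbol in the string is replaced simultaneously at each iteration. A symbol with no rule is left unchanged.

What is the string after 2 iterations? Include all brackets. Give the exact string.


Answer: [[GG][D][DG]]Z

Derivation:
Step 0: GZ
Step 1: [DG]Z
Step 2: [[GG][D][DG]]Z


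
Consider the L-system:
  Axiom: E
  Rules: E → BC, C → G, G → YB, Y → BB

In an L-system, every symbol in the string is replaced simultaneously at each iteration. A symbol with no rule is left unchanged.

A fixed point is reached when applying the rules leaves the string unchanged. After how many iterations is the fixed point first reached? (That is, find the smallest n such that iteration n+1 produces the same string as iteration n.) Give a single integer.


Step 0: E
Step 1: BC
Step 2: BG
Step 3: BYB
Step 4: BBBB
Step 5: BBBB  (unchanged — fixed point at step 4)

Answer: 4


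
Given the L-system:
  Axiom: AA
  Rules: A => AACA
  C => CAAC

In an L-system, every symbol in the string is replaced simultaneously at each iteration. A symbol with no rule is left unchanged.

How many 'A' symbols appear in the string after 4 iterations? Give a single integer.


Step 0: AA  (2 'A')
Step 1: AACAAACA  (6 'A')
Step 2: AACAAACACAACAACAAACAAACACAACAACA  (22 'A')
Step 3: AACAAACACAACAACAAACAAACACAACAACACAACAACAAACACAACAACAAACACAACAACAAACAAACACAACAACAAACAAACACAACAACACAACAACAAACACAACAACAAACACAACAACA  (86 'A')
Step 4: AACAAACACAACAACAAACAAACACAACAACACAACAACAAACACAACAACAAACACAACAACAAACAAACACAACAACAAACAAACACAACAACACAACAACAAACACAACAACAAACACAACAACACAACAACAAACACAACAACAAACACAACAACAAACAAACACAACAACACAACAACAAACACAACAACAAACACAACAACAAACAAACACAACAACACAACAACAAACACAACAACAAACACAACAACAAACAAACACAACAACAAACAAACACAACAACACAACAACAAACACAACAACAAACACAACAACAAACAAACACAACAACAAACAAACACAACAACACAACAACAAACACAACAACAAACACAACAACACAACAACAAACACAACAACAAACACAACAACAAACAAACACAACAACACAACAACAAACACAACAACAAACACAACAACAAACAAACACAACAACACAACAACAAACACAACAACAAACACAACAACA  (342 'A')

Answer: 342


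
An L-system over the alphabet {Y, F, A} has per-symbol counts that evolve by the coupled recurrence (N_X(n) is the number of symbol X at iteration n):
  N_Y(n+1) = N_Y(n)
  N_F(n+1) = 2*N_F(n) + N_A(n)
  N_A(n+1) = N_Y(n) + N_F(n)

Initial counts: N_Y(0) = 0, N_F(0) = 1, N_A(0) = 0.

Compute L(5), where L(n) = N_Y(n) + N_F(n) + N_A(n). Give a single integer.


Answer: 99

Derivation:
Step 0: N_Y=0, N_F=1, N_A=0, L=1
Step 1: N_Y=0, N_F=2, N_A=1, L=3
Step 2: N_Y=0, N_F=5, N_A=2, L=7
Step 3: N_Y=0, N_F=12, N_A=5, L=17
Step 4: N_Y=0, N_F=29, N_A=12, L=41
Step 5: N_Y=0, N_F=70, N_A=29, L=99


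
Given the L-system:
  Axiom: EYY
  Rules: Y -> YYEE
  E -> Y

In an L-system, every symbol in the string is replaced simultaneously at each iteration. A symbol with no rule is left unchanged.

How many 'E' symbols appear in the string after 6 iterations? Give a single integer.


Final string: YYEEYYEEYYYYEEYYEEYYYYEEYYEEYYEEYYEEYYYYEEYYEEYYYYEEYYEEYYEEYYEEYYYYEEYYEEYYYYEEYYEEYYYYEEYYEEYYYYEEYYEEYYEEYYEEYYYYEEYYEEYYYYEEYYEEYYEEYYEEYYYYEEYYEEYYYYEEYYEEYYYYEEYYEEYYYYEEYYEEYYEEYYEEYYYYEEYYEEYYYYEEYYEEYYEEYYEEYYYYEEYYEEYYYYEEYYEEYYEEYYEEYYYYEEYYEEYYYYEEYYEEYYEEYYEEYYYYEEYYEEYYYYEEYYEEYYYYEEYYEEYYYYEEYYEEYYEEYYEEYYYYEEYYEEYYYYEEYYEEYYEEYYEEYYYYEEYYEEYYYYEEYYEEYYYYEEYYEEYYYYEEYYEEYYEEYYEEYYYYEEYYEEYYYYEEYYEEYYEEYYEEYYYYEEYYEEYYYYEEYYEEYYEEYYEEYYYYEEYYEEYYYYEEYYEEYYEEYYEEYYYYEEYYEEYYYYEEYYEEYYYYEEYYEEYYYYEEYYEEYYEEYYEEYYYYEEYYEEYYYYEEYYEEYYEEYYEEYYYYEEYYEEYYYYEEYYEEYYYYEEYYEEYYYYEEYYEEYYEEYYEEYYYYEEYYEEYYYYEEYYEEYYEEYYEEYYYYEEYYEEYYYYEEYYEEYYEEYYEEYYYYEEYYEEYYYYEEYYEEYYEEYYEEYYYYEEYYEEYYYYEEYYEEYYYYEEYYEEYYYYEEYYEEYYEEYYEEYYYYEEYYEEYYYYEEYYEEYYEEYYEEYYYYEEYYEEYYYYEEYYEEYYYYEEYYEEYYYYEEYYEEYYEEYYEEYYYYEEYYEEYYYYEEYYEEYYEEYYEEYYYYEEYYEEYYYYEEYYEEYYYYEEYYEEYYYYEEYYEEYYEEYYEEYYYYEEYYEEYYYYEEYYEEYYEEYYEEYYYYEEYYEEYYYYEEYYEEYYYYEEYYEEYYYYEEYYEEYYEEYYEEYYYYEEYYEEYYYYEEYYEEYYEEYYEEYYYYEEYYEEYYYYEEYYEEYYEEYYEEYYYYEEYYEEYYYYEEYYEEYYEEYYEEYYYYEEYYEEYYYYEEYYEEYYYYEEYYEEYYYYEEYYEEYYEEYYEEYYYYEEYYEEYYYYEEYYEEYYEEYYEEYYYYEEYYEEYYYYEEYYEEYYYYEEYYEEYYYYEEYYEEYYEEYYEEYYYYEEYYEEYYYYEEYYEEYYEEYYEEYYYYEEYYEEYYYYEEYYEEYYEEYYEEYYYYEEYYEEYYYYEEYYEEYYEEYYEEYYYYEEYYEEYYYYEEYYEEYYYYEEYYEEYYYYEEYYEEYYEEYYEEYYYYEEYYEEYYYYEEYYEEYYEEYYEEYYYYEEYYEEYY
Count of 'E': 568

Answer: 568


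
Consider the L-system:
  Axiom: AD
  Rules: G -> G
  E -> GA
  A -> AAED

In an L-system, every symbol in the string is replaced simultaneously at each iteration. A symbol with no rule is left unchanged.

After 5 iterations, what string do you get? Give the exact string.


Answer: AAEDAAEDGADAAEDAAEDGADGAAEDDAAEDAAEDGADAAEDAAEDGADGAAEDDGAAEDAAEDGADDAAEDAAEDGADAAEDAAEDGADGAAEDDAAEDAAEDGADAAEDAAEDGADGAAEDDGAAEDAAEDGADDGAAEDAAEDGADAAEDAAEDGADGAAEDDDD

Derivation:
Step 0: AD
Step 1: AAEDD
Step 2: AAEDAAEDGADD
Step 3: AAEDAAEDGADAAEDAAEDGADGAAEDDD
Step 4: AAEDAAEDGADAAEDAAEDGADGAAEDDAAEDAAEDGADAAEDAAEDGADGAAEDDGAAEDAAEDGADDD
Step 5: AAEDAAEDGADAAEDAAEDGADGAAEDDAAEDAAEDGADAAEDAAEDGADGAAEDDGAAEDAAEDGADDAAEDAAEDGADAAEDAAEDGADGAAEDDAAEDAAEDGADAAEDAAEDGADGAAEDDGAAEDAAEDGADDGAAEDAAEDGADAAEDAAEDGADGAAEDDDD


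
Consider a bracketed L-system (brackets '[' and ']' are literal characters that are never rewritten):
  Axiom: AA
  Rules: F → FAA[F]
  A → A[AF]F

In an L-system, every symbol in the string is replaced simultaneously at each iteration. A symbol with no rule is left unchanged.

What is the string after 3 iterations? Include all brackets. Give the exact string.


Step 0: AA
Step 1: A[AF]FA[AF]F
Step 2: A[AF]F[A[AF]FFAA[F]]FAA[F]A[AF]F[A[AF]FFAA[F]]FAA[F]
Step 3: A[AF]F[A[AF]FFAA[F]]FAA[F][A[AF]F[A[AF]FFAA[F]]FAA[F]FAA[F]A[AF]FA[AF]F[FAA[F]]]FAA[F]A[AF]FA[AF]F[FAA[F]]A[AF]F[A[AF]FFAA[F]]FAA[F][A[AF]F[A[AF]FFAA[F]]FAA[F]FAA[F]A[AF]FA[AF]F[FAA[F]]]FAA[F]A[AF]FA[AF]F[FAA[F]]

Answer: A[AF]F[A[AF]FFAA[F]]FAA[F][A[AF]F[A[AF]FFAA[F]]FAA[F]FAA[F]A[AF]FA[AF]F[FAA[F]]]FAA[F]A[AF]FA[AF]F[FAA[F]]A[AF]F[A[AF]FFAA[F]]FAA[F][A[AF]F[A[AF]FFAA[F]]FAA[F]FAA[F]A[AF]FA[AF]F[FAA[F]]]FAA[F]A[AF]FA[AF]F[FAA[F]]


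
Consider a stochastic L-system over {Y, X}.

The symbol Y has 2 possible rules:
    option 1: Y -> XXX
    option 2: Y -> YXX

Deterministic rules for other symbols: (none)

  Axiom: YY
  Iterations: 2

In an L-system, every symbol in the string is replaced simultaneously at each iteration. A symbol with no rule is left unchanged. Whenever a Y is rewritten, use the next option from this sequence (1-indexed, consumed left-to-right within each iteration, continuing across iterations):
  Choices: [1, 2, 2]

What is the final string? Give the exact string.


Answer: XXXYXXXX

Derivation:
Step 0: YY
Step 1: XXXYXX  (used choices [1, 2])
Step 2: XXXYXXXX  (used choices [2])


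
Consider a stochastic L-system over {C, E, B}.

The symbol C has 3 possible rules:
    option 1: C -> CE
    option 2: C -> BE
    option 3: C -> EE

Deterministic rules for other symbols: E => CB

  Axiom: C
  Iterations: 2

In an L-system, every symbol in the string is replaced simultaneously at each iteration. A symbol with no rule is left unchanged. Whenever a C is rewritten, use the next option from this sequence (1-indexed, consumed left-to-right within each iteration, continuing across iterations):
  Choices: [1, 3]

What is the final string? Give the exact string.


Answer: EECB

Derivation:
Step 0: C
Step 1: CE  (used choices [1])
Step 2: EECB  (used choices [3])


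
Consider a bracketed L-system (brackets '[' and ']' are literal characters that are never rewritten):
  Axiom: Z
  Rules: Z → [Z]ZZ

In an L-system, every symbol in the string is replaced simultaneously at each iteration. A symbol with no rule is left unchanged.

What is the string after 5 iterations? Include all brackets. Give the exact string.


Step 0: Z
Step 1: [Z]ZZ
Step 2: [[Z]ZZ][Z]ZZ[Z]ZZ
Step 3: [[[Z]ZZ][Z]ZZ[Z]ZZ][[Z]ZZ][Z]ZZ[Z]ZZ[[Z]ZZ][Z]ZZ[Z]ZZ
Step 4: [[[[Z]ZZ][Z]ZZ[Z]ZZ][[Z]ZZ][Z]ZZ[Z]ZZ[[Z]ZZ][Z]ZZ[Z]ZZ][[[Z]ZZ][Z]ZZ[Z]ZZ][[Z]ZZ][Z]ZZ[Z]ZZ[[Z]ZZ][Z]ZZ[Z]ZZ[[[Z]ZZ][Z]ZZ[Z]ZZ][[Z]ZZ][Z]ZZ[Z]ZZ[[Z]ZZ][Z]ZZ[Z]ZZ
Step 5: [[[[[Z]ZZ][Z]ZZ[Z]ZZ][[Z]ZZ][Z]ZZ[Z]ZZ[[Z]ZZ][Z]ZZ[Z]ZZ][[[Z]ZZ][Z]ZZ[Z]ZZ][[Z]ZZ][Z]ZZ[Z]ZZ[[Z]ZZ][Z]ZZ[Z]ZZ[[[Z]ZZ][Z]ZZ[Z]ZZ][[Z]ZZ][Z]ZZ[Z]ZZ[[Z]ZZ][Z]ZZ[Z]ZZ][[[[Z]ZZ][Z]ZZ[Z]ZZ][[Z]ZZ][Z]ZZ[Z]ZZ[[Z]ZZ][Z]ZZ[Z]ZZ][[[Z]ZZ][Z]ZZ[Z]ZZ][[Z]ZZ][Z]ZZ[Z]ZZ[[Z]ZZ][Z]ZZ[Z]ZZ[[[Z]ZZ][Z]ZZ[Z]ZZ][[Z]ZZ][Z]ZZ[Z]ZZ[[Z]ZZ][Z]ZZ[Z]ZZ[[[[Z]ZZ][Z]ZZ[Z]ZZ][[Z]ZZ][Z]ZZ[Z]ZZ[[Z]ZZ][Z]ZZ[Z]ZZ][[[Z]ZZ][Z]ZZ[Z]ZZ][[Z]ZZ][Z]ZZ[Z]ZZ[[Z]ZZ][Z]ZZ[Z]ZZ[[[Z]ZZ][Z]ZZ[Z]ZZ][[Z]ZZ][Z]ZZ[Z]ZZ[[Z]ZZ][Z]ZZ[Z]ZZ

Answer: [[[[[Z]ZZ][Z]ZZ[Z]ZZ][[Z]ZZ][Z]ZZ[Z]ZZ[[Z]ZZ][Z]ZZ[Z]ZZ][[[Z]ZZ][Z]ZZ[Z]ZZ][[Z]ZZ][Z]ZZ[Z]ZZ[[Z]ZZ][Z]ZZ[Z]ZZ[[[Z]ZZ][Z]ZZ[Z]ZZ][[Z]ZZ][Z]ZZ[Z]ZZ[[Z]ZZ][Z]ZZ[Z]ZZ][[[[Z]ZZ][Z]ZZ[Z]ZZ][[Z]ZZ][Z]ZZ[Z]ZZ[[Z]ZZ][Z]ZZ[Z]ZZ][[[Z]ZZ][Z]ZZ[Z]ZZ][[Z]ZZ][Z]ZZ[Z]ZZ[[Z]ZZ][Z]ZZ[Z]ZZ[[[Z]ZZ][Z]ZZ[Z]ZZ][[Z]ZZ][Z]ZZ[Z]ZZ[[Z]ZZ][Z]ZZ[Z]ZZ[[[[Z]ZZ][Z]ZZ[Z]ZZ][[Z]ZZ][Z]ZZ[Z]ZZ[[Z]ZZ][Z]ZZ[Z]ZZ][[[Z]ZZ][Z]ZZ[Z]ZZ][[Z]ZZ][Z]ZZ[Z]ZZ[[Z]ZZ][Z]ZZ[Z]ZZ[[[Z]ZZ][Z]ZZ[Z]ZZ][[Z]ZZ][Z]ZZ[Z]ZZ[[Z]ZZ][Z]ZZ[Z]ZZ


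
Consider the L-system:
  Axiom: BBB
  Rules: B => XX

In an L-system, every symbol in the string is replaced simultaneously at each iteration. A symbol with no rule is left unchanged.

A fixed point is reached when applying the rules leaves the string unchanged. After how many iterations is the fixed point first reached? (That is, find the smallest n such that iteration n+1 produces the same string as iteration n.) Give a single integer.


Answer: 1

Derivation:
Step 0: BBB
Step 1: XXXXXX
Step 2: XXXXXX  (unchanged — fixed point at step 1)


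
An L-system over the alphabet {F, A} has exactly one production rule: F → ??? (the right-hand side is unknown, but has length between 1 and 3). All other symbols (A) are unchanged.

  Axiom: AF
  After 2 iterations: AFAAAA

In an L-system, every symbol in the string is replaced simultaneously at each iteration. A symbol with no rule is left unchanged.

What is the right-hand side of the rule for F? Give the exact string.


Answer: FAA

Derivation:
Trying F → FAA:
  Step 0: AF
  Step 1: AFAA
  Step 2: AFAAAA
Matches the given result.


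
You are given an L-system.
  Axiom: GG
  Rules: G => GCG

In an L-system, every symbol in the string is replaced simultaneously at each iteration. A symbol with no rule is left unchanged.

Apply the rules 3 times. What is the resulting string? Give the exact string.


Step 0: GG
Step 1: GCGGCG
Step 2: GCGCGCGGCGCGCG
Step 3: GCGCGCGCGCGCGCGGCGCGCGCGCGCGCG

Answer: GCGCGCGCGCGCGCGGCGCGCGCGCGCGCG


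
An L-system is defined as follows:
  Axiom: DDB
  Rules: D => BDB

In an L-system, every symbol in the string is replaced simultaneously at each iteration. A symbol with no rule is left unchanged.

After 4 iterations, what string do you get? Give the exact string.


Answer: BBBBDBBBBBBBBDBBBBB

Derivation:
Step 0: DDB
Step 1: BDBBDBB
Step 2: BBDBBBBDBBB
Step 3: BBBDBBBBBBDBBBB
Step 4: BBBBDBBBBBBBBDBBBBB


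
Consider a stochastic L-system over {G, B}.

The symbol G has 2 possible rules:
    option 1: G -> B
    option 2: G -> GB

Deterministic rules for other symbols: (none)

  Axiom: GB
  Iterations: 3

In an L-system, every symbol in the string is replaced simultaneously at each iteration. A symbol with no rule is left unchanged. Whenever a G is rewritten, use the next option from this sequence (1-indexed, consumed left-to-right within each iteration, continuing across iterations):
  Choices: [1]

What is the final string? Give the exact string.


Answer: BB

Derivation:
Step 0: GB
Step 1: BB  (used choices [1])
Step 2: BB  (used choices [])
Step 3: BB  (used choices [])
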